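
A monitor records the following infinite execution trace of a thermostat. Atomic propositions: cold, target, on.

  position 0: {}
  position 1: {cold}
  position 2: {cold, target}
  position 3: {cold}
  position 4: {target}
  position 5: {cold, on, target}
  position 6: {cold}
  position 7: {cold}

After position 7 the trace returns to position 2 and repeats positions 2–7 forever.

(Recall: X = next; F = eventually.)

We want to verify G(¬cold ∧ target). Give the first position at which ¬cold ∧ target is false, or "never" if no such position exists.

At position 0 the labels are {}, so ¬cold ∧ target is false there. This is the first violation.

0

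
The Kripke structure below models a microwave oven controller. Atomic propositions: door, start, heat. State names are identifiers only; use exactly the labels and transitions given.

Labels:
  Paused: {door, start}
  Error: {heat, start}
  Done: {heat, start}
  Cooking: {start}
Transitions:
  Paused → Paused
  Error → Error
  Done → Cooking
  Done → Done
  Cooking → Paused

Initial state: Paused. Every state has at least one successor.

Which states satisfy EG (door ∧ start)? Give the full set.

States satisfying door ∧ start: {Paused}.
States satisfying EG (door ∧ start): {Paused}.

{Paused}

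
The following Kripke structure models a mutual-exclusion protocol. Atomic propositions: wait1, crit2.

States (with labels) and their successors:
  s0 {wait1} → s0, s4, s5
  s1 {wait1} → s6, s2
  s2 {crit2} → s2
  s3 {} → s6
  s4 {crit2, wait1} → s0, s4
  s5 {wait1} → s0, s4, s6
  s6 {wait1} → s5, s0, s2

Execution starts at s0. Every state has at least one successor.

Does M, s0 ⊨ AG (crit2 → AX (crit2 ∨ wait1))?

Yes

States satisfying crit2 → AX (crit2 ∨ wait1): {s0, s1, s2, s3, s4, s5, s6}.
States satisfying AG (crit2 → AX (crit2 ∨ wait1)): {s0, s1, s2, s3, s4, s5, s6}.
Every state reachable from s0 satisfies crit2 → AX (crit2 ∨ wait1).
s0 ∈ Sat(AG (crit2 → AX (crit2 ∨ wait1))).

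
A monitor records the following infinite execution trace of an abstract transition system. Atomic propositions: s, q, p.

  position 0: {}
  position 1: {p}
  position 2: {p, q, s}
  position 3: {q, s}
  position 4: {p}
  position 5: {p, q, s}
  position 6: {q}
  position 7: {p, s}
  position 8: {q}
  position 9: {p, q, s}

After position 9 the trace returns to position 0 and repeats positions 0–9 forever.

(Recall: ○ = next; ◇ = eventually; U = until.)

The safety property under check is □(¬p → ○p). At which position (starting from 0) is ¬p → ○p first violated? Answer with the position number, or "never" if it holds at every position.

¬p → ○p holds at every position 0..9, and those are all the positions the trace ever visits, so the invariant □(¬p → ○p) is never violated.

never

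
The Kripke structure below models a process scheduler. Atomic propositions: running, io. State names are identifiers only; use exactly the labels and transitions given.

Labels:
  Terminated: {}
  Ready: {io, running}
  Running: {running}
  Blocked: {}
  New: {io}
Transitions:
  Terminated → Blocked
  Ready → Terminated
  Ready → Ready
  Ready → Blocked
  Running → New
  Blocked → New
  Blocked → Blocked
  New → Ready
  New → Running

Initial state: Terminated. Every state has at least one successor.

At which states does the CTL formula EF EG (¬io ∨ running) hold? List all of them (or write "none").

States satisfying EG (¬io ∨ running): {Terminated, Ready, Blocked}.
States satisfying EF EG (¬io ∨ running): {Terminated, Ready, Running, Blocked, New}.

{Terminated, Ready, Running, Blocked, New}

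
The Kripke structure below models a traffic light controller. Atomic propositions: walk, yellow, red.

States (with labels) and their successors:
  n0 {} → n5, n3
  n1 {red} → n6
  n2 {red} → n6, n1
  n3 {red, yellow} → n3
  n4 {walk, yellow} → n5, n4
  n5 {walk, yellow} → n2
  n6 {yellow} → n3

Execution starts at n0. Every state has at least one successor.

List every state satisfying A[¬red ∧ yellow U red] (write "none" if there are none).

{n1, n2, n3, n5, n6}

States satisfying ¬red ∧ yellow: {n4, n5, n6}.
States satisfying red: {n1, n2, n3}.
States satisfying A[¬red ∧ yellow U red]: {n1, n2, n3, n5, n6}.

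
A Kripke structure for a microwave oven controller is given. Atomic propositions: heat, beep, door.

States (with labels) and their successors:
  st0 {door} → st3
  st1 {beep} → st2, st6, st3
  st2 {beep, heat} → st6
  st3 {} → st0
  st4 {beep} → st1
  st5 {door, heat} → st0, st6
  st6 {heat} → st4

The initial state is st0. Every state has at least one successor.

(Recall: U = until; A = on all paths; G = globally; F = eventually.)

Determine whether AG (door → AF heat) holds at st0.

No

States satisfying door → AF heat: {st1, st2, st3, st4, st5, st6}.
States satisfying AG (door → AF heat): ∅.
st0 is reachable from st0 and violates door → AF heat, so AG fails at st0.
st0 ∉ Sat(AG (door → AF heat)).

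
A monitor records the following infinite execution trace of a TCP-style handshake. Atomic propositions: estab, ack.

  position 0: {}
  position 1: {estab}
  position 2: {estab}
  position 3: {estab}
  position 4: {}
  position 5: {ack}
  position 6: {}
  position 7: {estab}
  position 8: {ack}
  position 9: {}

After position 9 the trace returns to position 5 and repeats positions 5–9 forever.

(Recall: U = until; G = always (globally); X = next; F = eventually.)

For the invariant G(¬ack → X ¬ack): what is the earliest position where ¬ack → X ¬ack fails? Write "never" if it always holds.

Check ¬ack → X ¬ack at each position in order: 0 ✓, 1 ✓, 2 ✓, 3 ✓.
At position 4 the labels are {} and the next position 5 has {ack}, so ¬ack → X ¬ack is false there. This is the first violation.

4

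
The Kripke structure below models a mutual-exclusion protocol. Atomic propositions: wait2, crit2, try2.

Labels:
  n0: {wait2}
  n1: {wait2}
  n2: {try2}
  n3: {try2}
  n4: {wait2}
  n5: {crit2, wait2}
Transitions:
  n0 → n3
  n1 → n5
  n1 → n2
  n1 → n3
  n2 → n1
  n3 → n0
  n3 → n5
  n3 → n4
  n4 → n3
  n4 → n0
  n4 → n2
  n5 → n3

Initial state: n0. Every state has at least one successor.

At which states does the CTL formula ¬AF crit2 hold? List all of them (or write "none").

{n0, n1, n2, n3, n4}

States satisfying crit2: {n5}.
States satisfying AF crit2: {n5}.
States satisfying ¬AF crit2: {n0, n1, n2, n3, n4}.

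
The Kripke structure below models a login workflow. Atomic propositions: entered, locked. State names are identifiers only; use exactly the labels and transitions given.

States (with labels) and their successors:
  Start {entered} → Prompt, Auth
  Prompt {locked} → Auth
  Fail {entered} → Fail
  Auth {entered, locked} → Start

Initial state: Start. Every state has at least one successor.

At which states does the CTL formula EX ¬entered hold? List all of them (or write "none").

{Start}

States satisfying ¬entered: {Prompt}.
States satisfying EX ¬entered: {Start}.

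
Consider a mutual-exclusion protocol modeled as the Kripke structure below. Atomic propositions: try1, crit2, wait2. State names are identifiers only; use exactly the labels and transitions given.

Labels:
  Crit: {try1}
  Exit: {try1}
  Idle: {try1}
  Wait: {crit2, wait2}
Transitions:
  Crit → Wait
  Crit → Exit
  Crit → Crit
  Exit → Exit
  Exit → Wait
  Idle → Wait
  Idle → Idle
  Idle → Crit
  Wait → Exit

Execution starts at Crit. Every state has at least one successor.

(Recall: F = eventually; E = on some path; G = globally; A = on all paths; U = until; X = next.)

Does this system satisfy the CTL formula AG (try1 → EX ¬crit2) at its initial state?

Satisfied

States satisfying try1 → EX ¬crit2: {Crit, Exit, Idle, Wait}.
States satisfying AG (try1 → EX ¬crit2): {Crit, Exit, Idle, Wait}.
Every state reachable from Crit satisfies try1 → EX ¬crit2.
Crit ∈ Sat(AG (try1 → EX ¬crit2)).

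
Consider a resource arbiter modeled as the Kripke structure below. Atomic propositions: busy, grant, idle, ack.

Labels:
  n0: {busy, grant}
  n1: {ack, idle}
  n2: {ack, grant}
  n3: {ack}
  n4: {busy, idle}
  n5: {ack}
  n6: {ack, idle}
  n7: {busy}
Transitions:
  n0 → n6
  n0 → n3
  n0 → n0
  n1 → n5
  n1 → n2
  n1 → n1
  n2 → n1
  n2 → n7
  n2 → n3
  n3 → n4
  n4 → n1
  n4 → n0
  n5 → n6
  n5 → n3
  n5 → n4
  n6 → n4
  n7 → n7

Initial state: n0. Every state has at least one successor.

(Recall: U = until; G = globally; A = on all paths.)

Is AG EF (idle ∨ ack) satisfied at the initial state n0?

No

States satisfying EF (idle ∨ ack): {n0, n1, n2, n3, n4, n5, n6}.
States satisfying AG EF (idle ∨ ack): ∅.
n7 is reachable from n0 and violates EF (idle ∨ ack), so AG fails at n0.
n0 ∉ Sat(AG EF (idle ∨ ack)).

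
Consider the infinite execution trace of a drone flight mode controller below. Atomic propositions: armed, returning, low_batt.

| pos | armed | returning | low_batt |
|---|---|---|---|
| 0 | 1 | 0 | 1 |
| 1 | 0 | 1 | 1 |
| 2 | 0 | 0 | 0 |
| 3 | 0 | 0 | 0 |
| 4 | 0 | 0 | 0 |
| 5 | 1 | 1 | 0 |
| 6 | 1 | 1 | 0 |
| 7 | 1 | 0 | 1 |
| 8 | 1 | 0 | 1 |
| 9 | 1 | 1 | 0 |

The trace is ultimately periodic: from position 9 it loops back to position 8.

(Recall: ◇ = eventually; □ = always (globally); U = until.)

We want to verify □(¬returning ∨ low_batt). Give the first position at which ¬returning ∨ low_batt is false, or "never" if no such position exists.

5

Check ¬returning ∨ low_batt at each position in order: 0 ✓, 1 ✓, 2 ✓, 3 ✓, 4 ✓.
At position 5 the labels are {armed, returning}, so ¬returning ∨ low_batt is false there. This is the first violation.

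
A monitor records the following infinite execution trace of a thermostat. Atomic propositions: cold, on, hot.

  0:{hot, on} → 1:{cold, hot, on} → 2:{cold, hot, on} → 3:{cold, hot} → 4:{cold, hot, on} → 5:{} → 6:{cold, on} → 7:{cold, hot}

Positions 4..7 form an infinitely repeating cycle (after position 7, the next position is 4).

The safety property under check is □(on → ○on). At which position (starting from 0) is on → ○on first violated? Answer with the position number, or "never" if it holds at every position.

Check on → ○on at each position in order: 0 ✓, 1 ✓.
At position 2 the labels are {cold, hot, on} and the next position 3 has {cold, hot}, so on → ○on is false there. This is the first violation.

2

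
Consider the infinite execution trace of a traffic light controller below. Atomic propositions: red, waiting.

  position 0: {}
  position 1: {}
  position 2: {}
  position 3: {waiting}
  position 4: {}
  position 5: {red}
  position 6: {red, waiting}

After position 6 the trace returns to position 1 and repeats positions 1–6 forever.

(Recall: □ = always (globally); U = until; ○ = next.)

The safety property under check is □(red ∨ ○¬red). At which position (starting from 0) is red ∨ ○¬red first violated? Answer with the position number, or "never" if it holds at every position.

Check red ∨ ○¬red at each position in order: 0 ✓, 1 ✓, 2 ✓, 3 ✓.
At position 4 the labels are {} and the next position 5 has {red}, so red ∨ ○¬red is false there. This is the first violation.

4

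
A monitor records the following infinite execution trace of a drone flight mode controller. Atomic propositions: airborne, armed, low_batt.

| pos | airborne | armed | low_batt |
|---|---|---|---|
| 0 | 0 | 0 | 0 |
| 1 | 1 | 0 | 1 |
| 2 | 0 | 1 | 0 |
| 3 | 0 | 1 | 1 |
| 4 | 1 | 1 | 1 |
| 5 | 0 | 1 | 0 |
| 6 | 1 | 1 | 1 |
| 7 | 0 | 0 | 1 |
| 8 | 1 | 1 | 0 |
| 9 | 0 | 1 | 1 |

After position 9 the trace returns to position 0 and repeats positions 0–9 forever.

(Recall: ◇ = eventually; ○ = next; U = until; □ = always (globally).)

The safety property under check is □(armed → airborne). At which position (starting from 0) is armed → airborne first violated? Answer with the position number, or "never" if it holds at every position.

Check armed → airborne at each position in order: 0 ✓, 1 ✓.
At position 2 the labels are {armed}, so armed → airborne is false there. This is the first violation.

2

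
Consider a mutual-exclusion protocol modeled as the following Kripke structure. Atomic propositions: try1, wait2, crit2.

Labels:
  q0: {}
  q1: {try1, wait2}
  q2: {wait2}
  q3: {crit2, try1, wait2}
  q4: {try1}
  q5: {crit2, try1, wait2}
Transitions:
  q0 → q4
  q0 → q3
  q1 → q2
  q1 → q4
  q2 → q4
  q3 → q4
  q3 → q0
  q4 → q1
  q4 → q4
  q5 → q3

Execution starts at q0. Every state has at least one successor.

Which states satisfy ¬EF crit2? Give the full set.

States satisfying crit2: {q3, q5}.
States satisfying EF crit2: {q0, q3, q5}.
States satisfying ¬EF crit2: {q1, q2, q4}.

{q1, q2, q4}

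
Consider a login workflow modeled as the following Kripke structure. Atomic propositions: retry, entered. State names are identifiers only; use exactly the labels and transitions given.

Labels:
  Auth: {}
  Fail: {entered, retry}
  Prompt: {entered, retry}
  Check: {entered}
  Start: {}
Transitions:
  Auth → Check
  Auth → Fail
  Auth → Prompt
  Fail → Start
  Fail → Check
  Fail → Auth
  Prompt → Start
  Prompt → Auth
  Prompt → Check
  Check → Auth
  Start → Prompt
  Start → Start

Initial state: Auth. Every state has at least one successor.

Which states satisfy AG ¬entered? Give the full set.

States satisfying ¬entered: {Auth, Start}.
States satisfying AG ¬entered: ∅.

none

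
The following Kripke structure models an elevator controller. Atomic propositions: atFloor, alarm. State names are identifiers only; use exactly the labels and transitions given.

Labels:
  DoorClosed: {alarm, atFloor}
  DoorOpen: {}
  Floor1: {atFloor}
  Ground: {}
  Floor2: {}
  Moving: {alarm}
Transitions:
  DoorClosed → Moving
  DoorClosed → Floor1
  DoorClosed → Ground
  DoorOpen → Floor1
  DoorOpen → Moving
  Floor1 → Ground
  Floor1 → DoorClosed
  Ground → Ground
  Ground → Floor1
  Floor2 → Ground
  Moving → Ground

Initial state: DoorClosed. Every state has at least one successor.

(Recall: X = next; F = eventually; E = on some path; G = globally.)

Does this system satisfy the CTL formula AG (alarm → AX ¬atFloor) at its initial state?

States satisfying alarm → AX ¬atFloor: {DoorOpen, Floor1, Ground, Floor2, Moving}.
States satisfying AG (alarm → AX ¬atFloor): ∅.
DoorClosed is reachable from DoorClosed and violates alarm → AX ¬atFloor, so AG fails at DoorClosed.
DoorClosed ∉ Sat(AG (alarm → AX ¬atFloor)).

No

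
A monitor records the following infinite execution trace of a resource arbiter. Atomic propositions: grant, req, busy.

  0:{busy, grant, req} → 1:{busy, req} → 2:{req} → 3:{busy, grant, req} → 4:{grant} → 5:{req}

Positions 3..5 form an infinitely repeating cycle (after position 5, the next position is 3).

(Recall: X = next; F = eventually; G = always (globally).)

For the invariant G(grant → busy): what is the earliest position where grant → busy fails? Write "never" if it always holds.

4

Check grant → busy at each position in order: 0 ✓, 1 ✓, 2 ✓, 3 ✓.
At position 4 the labels are {grant}, so grant → busy is false there. This is the first violation.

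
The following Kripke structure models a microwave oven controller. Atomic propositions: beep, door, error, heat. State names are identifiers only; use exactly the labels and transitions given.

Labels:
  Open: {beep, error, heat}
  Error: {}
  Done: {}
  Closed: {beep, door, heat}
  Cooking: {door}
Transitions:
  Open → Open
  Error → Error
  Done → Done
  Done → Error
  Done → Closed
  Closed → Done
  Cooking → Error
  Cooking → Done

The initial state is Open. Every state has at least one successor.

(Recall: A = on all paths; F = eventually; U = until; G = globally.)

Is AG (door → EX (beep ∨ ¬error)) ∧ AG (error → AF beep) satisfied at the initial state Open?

States satisfying door → EX (beep ∨ ¬error): {Open, Error, Done, Closed, Cooking}.
States satisfying AG (door → EX (beep ∨ ¬error)): {Open, Error, Done, Closed, Cooking}.
States satisfying error → AF beep: {Open, Error, Done, Closed, Cooking}.
States satisfying AG (error → AF beep): {Open, Error, Done, Closed, Cooking}.
States satisfying AG (door → EX (beep ∨ ¬error)) ∧ AG (error → AF beep): {Open, Error, Done, Closed, Cooking}.
Open ∈ Sat(AG (door → EX (beep ∨ ¬error)) ∧ AG (error → AF beep)).

Yes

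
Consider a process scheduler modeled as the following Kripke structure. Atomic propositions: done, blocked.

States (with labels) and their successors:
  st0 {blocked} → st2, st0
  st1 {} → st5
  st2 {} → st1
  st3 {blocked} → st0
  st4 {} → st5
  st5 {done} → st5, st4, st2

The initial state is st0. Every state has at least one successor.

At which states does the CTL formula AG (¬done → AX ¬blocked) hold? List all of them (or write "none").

States satisfying ¬done → AX ¬blocked: {st1, st2, st4, st5}.
States satisfying AG (¬done → AX ¬blocked): {st1, st2, st4, st5}.

{st1, st2, st4, st5}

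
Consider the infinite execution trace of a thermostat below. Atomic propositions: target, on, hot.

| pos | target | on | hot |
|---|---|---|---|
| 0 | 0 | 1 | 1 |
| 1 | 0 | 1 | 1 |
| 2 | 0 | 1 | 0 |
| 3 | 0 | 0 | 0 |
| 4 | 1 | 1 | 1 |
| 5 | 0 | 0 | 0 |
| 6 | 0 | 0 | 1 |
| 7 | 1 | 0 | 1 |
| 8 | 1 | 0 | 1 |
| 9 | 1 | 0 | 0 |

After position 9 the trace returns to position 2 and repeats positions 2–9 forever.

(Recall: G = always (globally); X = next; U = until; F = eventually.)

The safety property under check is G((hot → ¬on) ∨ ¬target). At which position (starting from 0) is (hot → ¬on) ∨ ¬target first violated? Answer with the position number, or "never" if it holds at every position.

4

Check (hot → ¬on) ∨ ¬target at each position in order: 0 ✓, 1 ✓, 2 ✓, 3 ✓.
At position 4 the labels are {hot, on, target}, so (hot → ¬on) ∨ ¬target is false there. This is the first violation.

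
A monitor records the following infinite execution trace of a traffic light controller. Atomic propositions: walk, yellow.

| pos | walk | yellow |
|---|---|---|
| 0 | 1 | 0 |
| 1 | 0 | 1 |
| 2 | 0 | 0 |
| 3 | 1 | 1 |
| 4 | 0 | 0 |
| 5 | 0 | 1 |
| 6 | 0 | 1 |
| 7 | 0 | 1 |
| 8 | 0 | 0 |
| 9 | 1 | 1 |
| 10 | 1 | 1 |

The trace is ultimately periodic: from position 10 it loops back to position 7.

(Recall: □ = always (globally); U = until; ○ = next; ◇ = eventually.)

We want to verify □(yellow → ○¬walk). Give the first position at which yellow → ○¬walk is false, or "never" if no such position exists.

Check yellow → ○¬walk at each position in order: 0 ✓, 1 ✓, 2 ✓, 3 ✓, 4 ✓, 5 ✓, 6 ✓, 7 ✓, 8 ✓.
At position 9 the labels are {walk, yellow} and the next position 10 has {walk, yellow}, so yellow → ○¬walk is false there. This is the first violation.

9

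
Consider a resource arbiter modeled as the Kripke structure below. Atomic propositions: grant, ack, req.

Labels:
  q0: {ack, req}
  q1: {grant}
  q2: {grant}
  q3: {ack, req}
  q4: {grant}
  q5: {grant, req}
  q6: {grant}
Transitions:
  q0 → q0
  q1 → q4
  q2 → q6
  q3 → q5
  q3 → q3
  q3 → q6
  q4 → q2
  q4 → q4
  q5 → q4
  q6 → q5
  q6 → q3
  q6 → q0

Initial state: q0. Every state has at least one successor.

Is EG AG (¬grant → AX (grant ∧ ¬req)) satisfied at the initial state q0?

Does not hold

States satisfying AG (¬grant → AX (grant ∧ ¬req)): ∅.
States satisfying EG AG (¬grant → AX (grant ∧ ¬req)): ∅.
No suitable path/successor from q0 witnesses the formula.
q0 ∉ Sat(EG AG (¬grant → AX (grant ∧ ¬req))).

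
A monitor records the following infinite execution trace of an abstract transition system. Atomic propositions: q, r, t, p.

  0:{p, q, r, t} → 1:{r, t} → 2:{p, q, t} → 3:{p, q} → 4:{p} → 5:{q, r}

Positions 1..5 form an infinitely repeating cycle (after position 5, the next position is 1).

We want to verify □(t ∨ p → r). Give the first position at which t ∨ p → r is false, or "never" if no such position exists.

2

Check t ∨ p → r at each position in order: 0 ✓, 1 ✓.
At position 2 the labels are {p, q, t}, so t ∨ p → r is false there. This is the first violation.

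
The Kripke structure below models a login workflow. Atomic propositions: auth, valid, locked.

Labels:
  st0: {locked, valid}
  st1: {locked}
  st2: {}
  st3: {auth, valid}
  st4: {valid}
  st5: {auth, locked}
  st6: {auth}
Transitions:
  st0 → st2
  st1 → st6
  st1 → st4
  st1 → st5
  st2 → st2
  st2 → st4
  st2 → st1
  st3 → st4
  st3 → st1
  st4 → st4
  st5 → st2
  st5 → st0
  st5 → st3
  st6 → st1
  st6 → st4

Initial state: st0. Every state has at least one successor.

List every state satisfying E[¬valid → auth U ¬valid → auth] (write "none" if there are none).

States satisfying ¬valid → auth: {st0, st3, st4, st5, st6}.
States satisfying E[¬valid → auth U ¬valid → auth]: {st0, st3, st4, st5, st6}.

{st0, st3, st4, st5, st6}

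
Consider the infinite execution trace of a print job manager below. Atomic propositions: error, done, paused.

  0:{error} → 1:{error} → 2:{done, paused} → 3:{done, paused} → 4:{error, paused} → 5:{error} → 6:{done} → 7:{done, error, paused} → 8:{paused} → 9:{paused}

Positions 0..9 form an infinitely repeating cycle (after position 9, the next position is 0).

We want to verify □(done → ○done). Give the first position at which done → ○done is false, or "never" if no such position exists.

Check done → ○done at each position in order: 0 ✓, 1 ✓, 2 ✓.
At position 3 the labels are {done, paused} and the next position 4 has {error, paused}, so done → ○done is false there. This is the first violation.

3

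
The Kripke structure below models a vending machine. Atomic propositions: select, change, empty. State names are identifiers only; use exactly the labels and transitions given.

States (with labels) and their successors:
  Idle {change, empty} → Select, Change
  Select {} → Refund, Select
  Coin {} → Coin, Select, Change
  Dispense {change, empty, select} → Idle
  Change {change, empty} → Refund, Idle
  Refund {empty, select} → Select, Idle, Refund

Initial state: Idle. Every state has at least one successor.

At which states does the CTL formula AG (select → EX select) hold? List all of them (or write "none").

{Idle, Select, Coin, Change, Refund}

States satisfying select → EX select: {Idle, Select, Coin, Change, Refund}.
States satisfying AG (select → EX select): {Idle, Select, Coin, Change, Refund}.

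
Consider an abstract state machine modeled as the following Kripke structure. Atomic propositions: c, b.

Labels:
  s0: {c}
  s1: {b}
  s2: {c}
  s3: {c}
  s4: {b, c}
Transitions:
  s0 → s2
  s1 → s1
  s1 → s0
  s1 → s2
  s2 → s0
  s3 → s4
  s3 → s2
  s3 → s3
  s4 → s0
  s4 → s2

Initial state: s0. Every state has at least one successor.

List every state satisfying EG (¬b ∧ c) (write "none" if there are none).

States satisfying ¬b ∧ c: {s0, s2, s3}.
States satisfying EG (¬b ∧ c): {s0, s2, s3}.

{s0, s2, s3}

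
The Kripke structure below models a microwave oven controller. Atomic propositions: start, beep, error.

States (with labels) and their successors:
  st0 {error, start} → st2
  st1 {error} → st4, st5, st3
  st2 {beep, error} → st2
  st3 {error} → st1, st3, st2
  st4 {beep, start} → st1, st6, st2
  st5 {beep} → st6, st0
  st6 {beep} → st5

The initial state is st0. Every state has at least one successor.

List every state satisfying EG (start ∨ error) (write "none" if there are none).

{st0, st1, st2, st3, st4}

States satisfying start ∨ error: {st0, st1, st2, st3, st4}.
States satisfying EG (start ∨ error): {st0, st1, st2, st3, st4}.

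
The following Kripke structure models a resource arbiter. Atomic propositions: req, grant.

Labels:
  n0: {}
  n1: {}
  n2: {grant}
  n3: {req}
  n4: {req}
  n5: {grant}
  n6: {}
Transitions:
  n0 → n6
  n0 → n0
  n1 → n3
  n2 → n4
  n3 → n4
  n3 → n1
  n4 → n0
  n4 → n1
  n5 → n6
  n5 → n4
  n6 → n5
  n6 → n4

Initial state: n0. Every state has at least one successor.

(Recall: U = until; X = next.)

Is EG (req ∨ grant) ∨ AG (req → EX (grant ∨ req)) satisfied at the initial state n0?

No

States satisfying req ∨ grant: {n2, n3, n4, n5}.
States satisfying EG (req ∨ grant): ∅.
States satisfying req → EX (grant ∨ req): {n0, n1, n2, n3, n5, n6}.
States satisfying AG (req → EX (grant ∨ req)): ∅.
States satisfying EG (req ∨ grant) ∨ AG (req → EX (grant ∨ req)): ∅.
n0 ∉ Sat(EG (req ∨ grant) ∨ AG (req → EX (grant ∨ req))).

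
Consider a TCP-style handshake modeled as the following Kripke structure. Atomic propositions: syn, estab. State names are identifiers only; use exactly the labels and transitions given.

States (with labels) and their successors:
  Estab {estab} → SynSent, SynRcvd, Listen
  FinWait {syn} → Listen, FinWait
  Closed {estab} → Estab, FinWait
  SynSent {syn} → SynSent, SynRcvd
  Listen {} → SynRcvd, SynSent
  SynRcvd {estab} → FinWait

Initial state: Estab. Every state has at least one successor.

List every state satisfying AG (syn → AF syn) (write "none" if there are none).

States satisfying syn → AF syn: {Estab, FinWait, Closed, SynSent, Listen, SynRcvd}.
States satisfying AG (syn → AF syn): {Estab, FinWait, Closed, SynSent, Listen, SynRcvd}.

{Estab, FinWait, Closed, SynSent, Listen, SynRcvd}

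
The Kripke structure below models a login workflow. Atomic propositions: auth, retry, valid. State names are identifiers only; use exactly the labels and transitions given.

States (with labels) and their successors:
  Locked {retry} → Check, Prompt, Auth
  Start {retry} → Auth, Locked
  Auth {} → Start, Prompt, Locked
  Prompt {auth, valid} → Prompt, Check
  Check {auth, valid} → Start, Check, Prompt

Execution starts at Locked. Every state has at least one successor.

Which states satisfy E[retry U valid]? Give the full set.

States satisfying retry: {Locked, Start}.
States satisfying valid: {Prompt, Check}.
States satisfying E[retry U valid]: {Locked, Start, Prompt, Check}.

{Locked, Start, Prompt, Check}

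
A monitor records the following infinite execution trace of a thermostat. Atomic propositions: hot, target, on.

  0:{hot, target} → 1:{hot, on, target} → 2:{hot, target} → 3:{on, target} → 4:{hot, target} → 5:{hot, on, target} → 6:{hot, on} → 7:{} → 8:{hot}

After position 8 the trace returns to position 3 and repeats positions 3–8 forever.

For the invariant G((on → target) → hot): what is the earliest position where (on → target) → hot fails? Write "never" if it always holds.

Check (on → target) → hot at each position in order: 0 ✓, 1 ✓, 2 ✓.
At position 3 the labels are {on, target}, so (on → target) → hot is false there. This is the first violation.

3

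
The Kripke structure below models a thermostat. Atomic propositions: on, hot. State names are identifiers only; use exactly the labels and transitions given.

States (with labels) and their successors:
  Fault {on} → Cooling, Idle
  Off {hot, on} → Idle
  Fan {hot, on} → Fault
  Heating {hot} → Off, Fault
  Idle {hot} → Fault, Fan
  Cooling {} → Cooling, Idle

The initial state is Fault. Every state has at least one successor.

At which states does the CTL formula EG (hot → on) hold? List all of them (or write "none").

States satisfying hot → on: {Fault, Off, Fan, Cooling}.
States satisfying EG (hot → on): {Fault, Fan, Cooling}.

{Fault, Fan, Cooling}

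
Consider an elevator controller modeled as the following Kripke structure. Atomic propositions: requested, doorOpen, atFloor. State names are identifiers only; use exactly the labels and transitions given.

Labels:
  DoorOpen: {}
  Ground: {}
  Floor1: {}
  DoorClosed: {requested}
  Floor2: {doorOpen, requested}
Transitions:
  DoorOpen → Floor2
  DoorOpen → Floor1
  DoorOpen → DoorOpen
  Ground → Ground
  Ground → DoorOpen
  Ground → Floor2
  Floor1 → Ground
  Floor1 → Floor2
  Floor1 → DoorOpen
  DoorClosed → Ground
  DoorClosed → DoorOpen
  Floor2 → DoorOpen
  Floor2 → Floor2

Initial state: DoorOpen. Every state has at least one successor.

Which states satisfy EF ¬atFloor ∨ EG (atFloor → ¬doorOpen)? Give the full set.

States satisfying ¬atFloor: {DoorOpen, Ground, Floor1, DoorClosed, Floor2}.
States satisfying EF ¬atFloor: {DoorOpen, Ground, Floor1, DoorClosed, Floor2}.
States satisfying atFloor → ¬doorOpen: {DoorOpen, Ground, Floor1, DoorClosed, Floor2}.
States satisfying EG (atFloor → ¬doorOpen): {DoorOpen, Ground, Floor1, DoorClosed, Floor2}.
States satisfying EF ¬atFloor ∨ EG (atFloor → ¬doorOpen): {DoorOpen, Ground, Floor1, DoorClosed, Floor2}.

{DoorOpen, Ground, Floor1, DoorClosed, Floor2}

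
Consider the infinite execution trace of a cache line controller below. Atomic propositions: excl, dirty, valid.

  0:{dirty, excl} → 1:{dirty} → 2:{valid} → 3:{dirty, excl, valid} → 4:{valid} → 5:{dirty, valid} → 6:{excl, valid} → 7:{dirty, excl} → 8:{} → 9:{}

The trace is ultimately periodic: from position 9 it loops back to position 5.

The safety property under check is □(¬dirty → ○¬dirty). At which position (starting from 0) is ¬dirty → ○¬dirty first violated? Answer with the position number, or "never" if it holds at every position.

Check ¬dirty → ○¬dirty at each position in order: 0 ✓, 1 ✓.
At position 2 the labels are {valid} and the next position 3 has {dirty, excl, valid}, so ¬dirty → ○¬dirty is false there. This is the first violation.

2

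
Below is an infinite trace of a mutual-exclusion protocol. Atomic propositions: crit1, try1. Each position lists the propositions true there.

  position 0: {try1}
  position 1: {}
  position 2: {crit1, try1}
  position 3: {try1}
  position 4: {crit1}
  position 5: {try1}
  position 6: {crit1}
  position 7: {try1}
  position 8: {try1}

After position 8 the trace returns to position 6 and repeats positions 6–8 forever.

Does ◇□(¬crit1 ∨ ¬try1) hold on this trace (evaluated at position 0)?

Satisfied

□(¬crit1 ∨ ¬try1) holds at position 3, which is reachable from 0, so ◇□(¬crit1 ∨ ¬try1) holds.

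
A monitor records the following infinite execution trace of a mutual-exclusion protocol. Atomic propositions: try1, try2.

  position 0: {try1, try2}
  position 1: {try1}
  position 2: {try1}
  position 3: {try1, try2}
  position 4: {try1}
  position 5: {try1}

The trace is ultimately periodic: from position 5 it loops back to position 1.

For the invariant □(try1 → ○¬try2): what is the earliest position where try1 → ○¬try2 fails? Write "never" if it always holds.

2

Check try1 → ○¬try2 at each position in order: 0 ✓, 1 ✓.
At position 2 the labels are {try1} and the next position 3 has {try1, try2}, so try1 → ○¬try2 is false there. This is the first violation.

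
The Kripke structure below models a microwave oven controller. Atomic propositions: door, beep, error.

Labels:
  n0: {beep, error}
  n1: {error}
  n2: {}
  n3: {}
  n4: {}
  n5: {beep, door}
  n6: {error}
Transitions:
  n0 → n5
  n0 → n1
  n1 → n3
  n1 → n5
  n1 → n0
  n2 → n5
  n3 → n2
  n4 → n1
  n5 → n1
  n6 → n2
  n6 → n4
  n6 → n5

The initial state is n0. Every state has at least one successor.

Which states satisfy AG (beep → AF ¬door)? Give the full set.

States satisfying beep → AF ¬door: {n0, n1, n2, n3, n4, n5, n6}.
States satisfying AG (beep → AF ¬door): {n0, n1, n2, n3, n4, n5, n6}.

{n0, n1, n2, n3, n4, n5, n6}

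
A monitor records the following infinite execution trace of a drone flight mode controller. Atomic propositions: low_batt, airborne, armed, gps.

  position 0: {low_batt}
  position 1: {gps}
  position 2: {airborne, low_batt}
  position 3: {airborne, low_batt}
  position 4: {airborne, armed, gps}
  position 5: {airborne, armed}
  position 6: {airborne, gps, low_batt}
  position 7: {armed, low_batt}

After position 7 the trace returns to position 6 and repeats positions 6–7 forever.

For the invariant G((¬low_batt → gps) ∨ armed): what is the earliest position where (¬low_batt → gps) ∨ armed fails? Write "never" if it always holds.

(¬low_batt → gps) ∨ armed holds at every position 0..7, and those are all the positions the trace ever visits, so the invariant G((¬low_batt → gps) ∨ armed) is never violated.

never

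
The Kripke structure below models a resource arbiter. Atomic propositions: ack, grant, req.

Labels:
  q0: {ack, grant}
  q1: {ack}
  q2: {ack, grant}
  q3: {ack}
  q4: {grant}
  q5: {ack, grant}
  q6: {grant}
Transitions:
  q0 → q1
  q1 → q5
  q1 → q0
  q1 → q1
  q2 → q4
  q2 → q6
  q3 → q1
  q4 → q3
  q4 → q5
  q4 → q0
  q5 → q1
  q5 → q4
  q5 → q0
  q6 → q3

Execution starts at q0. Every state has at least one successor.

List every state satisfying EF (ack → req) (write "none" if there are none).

{q0, q1, q2, q3, q4, q5, q6}

States satisfying ack → req: {q4, q6}.
States satisfying EF (ack → req): {q0, q1, q2, q3, q4, q5, q6}.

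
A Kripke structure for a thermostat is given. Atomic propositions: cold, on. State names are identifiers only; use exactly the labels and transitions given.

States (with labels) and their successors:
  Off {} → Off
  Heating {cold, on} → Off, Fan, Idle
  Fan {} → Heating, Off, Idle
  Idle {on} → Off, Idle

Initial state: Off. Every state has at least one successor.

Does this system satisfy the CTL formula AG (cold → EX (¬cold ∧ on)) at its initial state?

Yes

States satisfying cold → EX (¬cold ∧ on): {Off, Heating, Fan, Idle}.
States satisfying AG (cold → EX (¬cold ∧ on)): {Off, Heating, Fan, Idle}.
Every state reachable from Off satisfies cold → EX (¬cold ∧ on).
Off ∈ Sat(AG (cold → EX (¬cold ∧ on))).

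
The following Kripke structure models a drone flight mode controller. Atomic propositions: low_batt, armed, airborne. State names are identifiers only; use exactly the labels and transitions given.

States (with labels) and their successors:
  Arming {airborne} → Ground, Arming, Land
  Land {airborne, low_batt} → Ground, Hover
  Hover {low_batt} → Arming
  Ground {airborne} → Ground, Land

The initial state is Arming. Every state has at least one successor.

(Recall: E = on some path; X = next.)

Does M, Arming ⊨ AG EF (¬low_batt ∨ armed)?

Satisfied

States satisfying EF (¬low_batt ∨ armed): {Arming, Land, Hover, Ground}.
States satisfying AG EF (¬low_batt ∨ armed): {Arming, Land, Hover, Ground}.
Every state reachable from Arming satisfies EF (¬low_batt ∨ armed).
Arming ∈ Sat(AG EF (¬low_batt ∨ armed)).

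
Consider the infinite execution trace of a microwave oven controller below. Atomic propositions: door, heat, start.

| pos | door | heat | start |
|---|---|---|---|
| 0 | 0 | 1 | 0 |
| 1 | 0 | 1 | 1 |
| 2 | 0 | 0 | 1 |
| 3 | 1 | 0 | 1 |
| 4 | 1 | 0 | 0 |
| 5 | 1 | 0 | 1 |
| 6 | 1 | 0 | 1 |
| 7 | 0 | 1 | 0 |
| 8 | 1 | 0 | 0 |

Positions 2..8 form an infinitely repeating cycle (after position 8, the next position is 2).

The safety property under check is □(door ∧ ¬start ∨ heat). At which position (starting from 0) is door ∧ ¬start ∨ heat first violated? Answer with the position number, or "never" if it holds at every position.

2

Check door ∧ ¬start ∨ heat at each position in order: 0 ✓, 1 ✓.
At position 2 the labels are {start}, so door ∧ ¬start ∨ heat is false there. This is the first violation.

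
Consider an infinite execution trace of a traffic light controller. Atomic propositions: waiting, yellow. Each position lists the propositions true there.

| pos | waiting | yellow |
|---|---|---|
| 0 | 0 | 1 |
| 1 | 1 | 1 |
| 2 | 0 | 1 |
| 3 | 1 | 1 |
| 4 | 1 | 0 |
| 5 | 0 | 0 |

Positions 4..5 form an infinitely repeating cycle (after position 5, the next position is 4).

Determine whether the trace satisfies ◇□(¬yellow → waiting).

□(¬yellow → waiting) is false at every position 0..5, so it never becomes true and ◇□(¬yellow → waiting) fails.

No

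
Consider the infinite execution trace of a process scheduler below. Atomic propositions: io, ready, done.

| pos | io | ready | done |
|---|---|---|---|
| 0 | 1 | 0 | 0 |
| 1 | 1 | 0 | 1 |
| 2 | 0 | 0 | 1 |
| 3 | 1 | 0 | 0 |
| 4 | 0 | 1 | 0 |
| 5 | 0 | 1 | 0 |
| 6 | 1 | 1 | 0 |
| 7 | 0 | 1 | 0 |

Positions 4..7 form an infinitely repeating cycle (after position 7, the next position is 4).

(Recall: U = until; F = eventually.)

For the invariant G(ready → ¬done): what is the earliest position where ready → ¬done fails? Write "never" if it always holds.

ready → ¬done holds at every position 0..7, and those are all the positions the trace ever visits, so the invariant G(ready → ¬done) is never violated.

never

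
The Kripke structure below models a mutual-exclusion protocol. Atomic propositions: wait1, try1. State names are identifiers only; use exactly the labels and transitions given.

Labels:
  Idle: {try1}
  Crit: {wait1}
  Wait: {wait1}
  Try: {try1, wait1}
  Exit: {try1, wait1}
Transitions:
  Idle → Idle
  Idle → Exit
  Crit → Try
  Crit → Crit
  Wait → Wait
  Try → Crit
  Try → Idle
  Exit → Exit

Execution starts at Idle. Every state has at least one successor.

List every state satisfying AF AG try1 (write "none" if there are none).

{Idle, Exit}

States satisfying AG try1: {Idle, Exit}.
States satisfying AF AG try1: {Idle, Exit}.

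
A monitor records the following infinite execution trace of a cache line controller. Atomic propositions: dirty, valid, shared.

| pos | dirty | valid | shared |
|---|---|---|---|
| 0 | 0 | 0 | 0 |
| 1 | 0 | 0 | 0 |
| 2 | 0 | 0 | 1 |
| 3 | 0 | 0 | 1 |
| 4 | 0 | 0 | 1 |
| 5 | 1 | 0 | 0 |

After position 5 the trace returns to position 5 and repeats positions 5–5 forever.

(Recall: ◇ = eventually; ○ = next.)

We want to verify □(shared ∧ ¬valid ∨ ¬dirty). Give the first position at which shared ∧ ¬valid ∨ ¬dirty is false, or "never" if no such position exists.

5

Check shared ∧ ¬valid ∨ ¬dirty at each position in order: 0 ✓, 1 ✓, 2 ✓, 3 ✓, 4 ✓.
At position 5 the labels are {dirty}, so shared ∧ ¬valid ∨ ¬dirty is false there. This is the first violation.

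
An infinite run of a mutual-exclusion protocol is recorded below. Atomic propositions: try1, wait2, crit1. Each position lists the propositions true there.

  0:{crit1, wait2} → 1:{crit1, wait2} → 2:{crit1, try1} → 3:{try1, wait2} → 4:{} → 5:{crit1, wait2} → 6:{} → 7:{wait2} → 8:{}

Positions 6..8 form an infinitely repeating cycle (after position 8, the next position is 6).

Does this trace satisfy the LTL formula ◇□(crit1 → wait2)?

Holds

□(crit1 → wait2) holds at position 3, which is reachable from 0, so ◇□(crit1 → wait2) holds.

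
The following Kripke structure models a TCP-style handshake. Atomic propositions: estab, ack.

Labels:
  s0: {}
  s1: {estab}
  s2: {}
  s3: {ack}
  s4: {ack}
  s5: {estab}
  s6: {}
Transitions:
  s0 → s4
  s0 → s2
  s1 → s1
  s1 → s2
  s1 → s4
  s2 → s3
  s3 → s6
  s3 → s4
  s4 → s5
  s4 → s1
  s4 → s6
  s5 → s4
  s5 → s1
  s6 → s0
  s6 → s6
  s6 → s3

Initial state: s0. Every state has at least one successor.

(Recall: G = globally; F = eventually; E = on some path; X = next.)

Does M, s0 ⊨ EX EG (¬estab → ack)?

States satisfying EG (¬estab → ack): {s1, s3, s4, s5}.
States satisfying EX EG (¬estab → ack): {s0, s1, s2, s3, s4, s5, s6}.
s0 ∈ Sat(EX EG (¬estab → ack)).

Holds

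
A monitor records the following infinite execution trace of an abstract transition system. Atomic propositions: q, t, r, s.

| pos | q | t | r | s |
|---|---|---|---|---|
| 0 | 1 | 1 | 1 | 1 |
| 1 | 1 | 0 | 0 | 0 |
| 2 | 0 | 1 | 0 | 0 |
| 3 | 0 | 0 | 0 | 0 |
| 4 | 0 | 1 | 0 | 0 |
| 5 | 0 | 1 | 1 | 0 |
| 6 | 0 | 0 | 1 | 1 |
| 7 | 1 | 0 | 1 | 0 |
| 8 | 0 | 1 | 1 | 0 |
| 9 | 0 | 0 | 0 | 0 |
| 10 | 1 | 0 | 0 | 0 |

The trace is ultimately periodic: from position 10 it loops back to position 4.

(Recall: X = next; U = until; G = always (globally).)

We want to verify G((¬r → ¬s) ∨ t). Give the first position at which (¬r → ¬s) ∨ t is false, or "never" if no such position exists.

(¬r → ¬s) ∨ t holds at every position 0..10, and those are all the positions the trace ever visits, so the invariant G((¬r → ¬s) ∨ t) is never violated.

never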